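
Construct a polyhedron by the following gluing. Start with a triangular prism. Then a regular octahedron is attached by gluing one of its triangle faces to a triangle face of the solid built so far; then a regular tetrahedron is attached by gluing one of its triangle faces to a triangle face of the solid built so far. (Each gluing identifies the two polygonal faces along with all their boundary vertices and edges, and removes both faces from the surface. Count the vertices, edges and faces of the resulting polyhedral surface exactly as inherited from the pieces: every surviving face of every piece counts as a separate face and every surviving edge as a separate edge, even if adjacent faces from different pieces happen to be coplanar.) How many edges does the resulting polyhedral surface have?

21

A triangular prism: V=6, E=9, F=5.
Attach a regular octahedron (V=6, E=12, F=8) along a 3-gon: merge 3 vertices and 3 edges, delete both glued faces → V=9, E=18, F=11.
Attach a regular tetrahedron (V=4, E=6, F=4) along a 3-gon: merge 3 vertices and 3 edges, delete both glued faces → V=10, E=21, F=13.
Check: V − E + F = 10 − 21 + 13 = 2.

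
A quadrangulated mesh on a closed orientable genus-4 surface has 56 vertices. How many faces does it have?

χ = 2 − 2·4 = -6, and every face is a square so 4F = 2E.
V − E + F = -6 with E = 4F/2 gives 56 − (4/2 − 1)·F = -6, so F = 62 and E = 124.

62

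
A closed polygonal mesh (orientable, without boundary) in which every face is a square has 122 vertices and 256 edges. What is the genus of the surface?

4

Every face is a square and each edge borders two faces, so 4F = 2·256, giving F = 128.
χ = V − E + F = 122 − 256 + 128 = -6.
For a closed orientable surface χ = 2 − 2g, so g = (2 − (-6))/2 = 4.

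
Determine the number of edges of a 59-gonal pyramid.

118

A pyramid on an n-gon base has one n-gon and n triangles: V = 59 + 1 = 60, E = 2·59 = 118, F = 59 + 1 = 60.
Check: V − E + F = 60 − 118 + 60 = 2.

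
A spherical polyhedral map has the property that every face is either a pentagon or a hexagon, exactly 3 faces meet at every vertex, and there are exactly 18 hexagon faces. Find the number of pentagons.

Let x be the number of pentagons; then F = 18 + x.
Edge–face incidences: 2E = 6·18 + 5·x = 108 + 5x.
Every vertex has degree 3, so 3V = 2E.
Euler: V − E + F = 2 ⇒ (2E)/3 − E + (18 + x) = 2.
Multiply by 6: 2·(2E) − 3·(2E) + 6·(18 + x) = 12, i.e. 108 + 6x − (108 + 5x) = 12.
Collecting terms: x = 12.
Then 2E = 108 + 5·12 = 168, so E = 84, V = 2E/3 = 56, F = 18 + 12 = 30.

12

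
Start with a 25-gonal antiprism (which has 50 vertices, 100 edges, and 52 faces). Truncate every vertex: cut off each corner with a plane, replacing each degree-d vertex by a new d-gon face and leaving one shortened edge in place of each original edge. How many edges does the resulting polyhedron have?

Truncation replaces each original edge-end by a new vertex, so V′ = 2E = 200.
Each original edge survives, and each old vertex of degree d contributes d new edges; summing degrees gives Σd = 2E, so E′ = E + 2E = 3E = 300.
Each original face survives and each original vertex becomes one new face: F′ = F + V = 102.

300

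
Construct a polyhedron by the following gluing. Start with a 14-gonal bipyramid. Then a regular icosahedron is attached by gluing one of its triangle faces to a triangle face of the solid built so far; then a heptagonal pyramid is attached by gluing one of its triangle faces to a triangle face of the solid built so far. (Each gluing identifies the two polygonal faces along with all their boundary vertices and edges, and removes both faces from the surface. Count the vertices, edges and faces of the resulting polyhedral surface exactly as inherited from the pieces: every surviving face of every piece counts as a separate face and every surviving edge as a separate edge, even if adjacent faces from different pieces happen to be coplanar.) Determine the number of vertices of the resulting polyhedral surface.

A 14-gonal bipyramid: V=16, E=42, F=28.
Attach a regular icosahedron (V=12, E=30, F=20) along a 3-gon: merge 3 vertices and 3 edges, delete both glued faces → V=25, E=69, F=46.
Attach a heptagonal pyramid (V=8, E=14, F=8) along a 3-gon: merge 3 vertices and 3 edges, delete both glued faces → V=30, E=80, F=52.
Check: V − E + F = 30 − 80 + 52 = 2.

30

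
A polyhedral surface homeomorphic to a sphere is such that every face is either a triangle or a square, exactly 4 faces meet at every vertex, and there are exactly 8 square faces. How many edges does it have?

28

Let x be the number of triangles; then F = 8 + x.
Edge–face incidences: 2E = 4·8 + 3·x = 32 + 3x.
Every vertex has degree 4, so 4V = 2E.
Euler: V − E + F = 2 ⇒ (2E)/4 − E + (8 + x) = 2.
Multiply by 8: 2·(2E) − 4·(2E) + 8·(8 + x) = 16, i.e. 64 + 8x − 2·(32 + 3x) = 16.
Collecting terms: 2x = 16, so x = 8.
Then 2E = 32 + 3·8 = 56, so E = 28, V = 2E/4 = 14, F = 8 + 8 = 16.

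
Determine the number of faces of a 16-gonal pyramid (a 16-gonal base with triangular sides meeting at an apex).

17

A pyramid on an n-gon base has one n-gon and n triangles: V = 16 + 1 = 17, E = 2·16 = 32, F = 16 + 1 = 17.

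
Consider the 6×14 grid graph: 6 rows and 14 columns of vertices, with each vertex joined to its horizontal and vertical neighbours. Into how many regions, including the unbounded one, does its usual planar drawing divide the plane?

The grid has V = 6·14 = 84 vertices and E = 6·13 + 14·5 = 148 edges.
F = 2 − V + E = 2 − 84 + 148 = 66.

66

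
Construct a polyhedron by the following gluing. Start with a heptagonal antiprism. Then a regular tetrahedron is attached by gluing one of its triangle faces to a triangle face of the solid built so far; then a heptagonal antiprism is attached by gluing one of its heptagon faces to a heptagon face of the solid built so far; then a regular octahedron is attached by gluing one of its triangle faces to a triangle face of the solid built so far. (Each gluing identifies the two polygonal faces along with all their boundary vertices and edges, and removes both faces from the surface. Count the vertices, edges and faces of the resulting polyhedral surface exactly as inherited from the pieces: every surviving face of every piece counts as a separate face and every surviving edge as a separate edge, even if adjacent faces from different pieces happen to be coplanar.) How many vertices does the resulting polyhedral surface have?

A heptagonal antiprism: V=14, E=28, F=16.
Attach a regular tetrahedron (V=4, E=6, F=4) along a 3-gon: merge 3 vertices and 3 edges, delete both glued faces → V=15, E=31, F=18.
Attach a heptagonal antiprism (V=14, E=28, F=16) along a 7-gon: merge 7 vertices and 7 edges, delete both glued faces → V=22, E=52, F=32.
Attach a regular octahedron (V=6, E=12, F=8) along a 3-gon: merge 3 vertices and 3 edges, delete both glued faces → V=25, E=61, F=38.
Check: V − E + F = 25 − 61 + 38 = 2.

25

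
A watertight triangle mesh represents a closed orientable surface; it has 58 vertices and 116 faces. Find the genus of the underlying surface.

1

Every face is a triangle, so 2E = 3·116 = 348, giving E = 174.
χ = V − E + F = 58 − 174 + 116 = 0.
For a closed orientable surface χ = 2 − 2g, so g = (2 − (0))/2 = 1.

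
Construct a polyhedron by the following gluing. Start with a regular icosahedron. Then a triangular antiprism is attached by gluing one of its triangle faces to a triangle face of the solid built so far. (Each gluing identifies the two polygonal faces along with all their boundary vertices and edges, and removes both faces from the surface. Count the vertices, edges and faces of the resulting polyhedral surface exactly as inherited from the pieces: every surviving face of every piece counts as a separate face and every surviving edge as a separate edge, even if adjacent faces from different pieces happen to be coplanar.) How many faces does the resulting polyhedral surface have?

26

A regular icosahedron: V=12, E=30, F=20.
Attach a triangular antiprism (V=6, E=12, F=8) along a 3-gon: merge 3 vertices and 3 edges, delete both glued faces → V=15, E=39, F=26.
Check: V − E + F = 15 − 39 + 26 = 2.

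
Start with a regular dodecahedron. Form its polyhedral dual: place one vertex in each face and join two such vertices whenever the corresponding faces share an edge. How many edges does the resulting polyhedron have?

30

The base solid has V = 20, E = 30, F = 12.
The dual swaps V and F and preserves E: V′ = F = 12, E′ = E = 30, F′ = V = 20.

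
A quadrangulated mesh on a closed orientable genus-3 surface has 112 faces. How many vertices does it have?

χ = 2 − 2·3 = -4, and every face is a square so 4F = 2E.
E = 4·112/2 = 224. Then V = -4 + E − F = -4 + 224 − 112 = 108.

108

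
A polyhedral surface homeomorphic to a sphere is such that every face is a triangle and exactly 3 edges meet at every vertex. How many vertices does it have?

Each face has 3 edges and each edge borders two faces, so 2E = 3F.
Each vertex has degree 3, so 3V = 2E and hence V = 3F/3.
Euler: V − E + F = 2 ⇒ (3F/3) − (3F/2) + F = 2.
Multiply by 6: (6 − 9 + 6)F = 12, i.e. 3F = 12.
So F = 4, E = 3·4/2 = 6, V = 3·4/3 = 4.

4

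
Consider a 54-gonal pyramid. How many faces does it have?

A pyramid on an n-gon base has one n-gon and n triangles: V = 54 + 1 = 55, E = 2·54 = 108, F = 54 + 1 = 55.

55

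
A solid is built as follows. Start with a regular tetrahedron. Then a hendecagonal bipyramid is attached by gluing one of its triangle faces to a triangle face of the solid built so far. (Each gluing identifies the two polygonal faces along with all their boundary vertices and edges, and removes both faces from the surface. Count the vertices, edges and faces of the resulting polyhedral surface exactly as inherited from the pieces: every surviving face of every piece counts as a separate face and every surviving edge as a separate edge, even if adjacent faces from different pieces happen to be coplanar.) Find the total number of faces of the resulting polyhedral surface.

A regular tetrahedron: V=4, E=6, F=4.
Attach a hendecagonal bipyramid (V=13, E=33, F=22) along a 3-gon: merge 3 vertices and 3 edges, delete both glued faces → V=14, E=36, F=24.
Check: V − E + F = 14 − 36 + 24 = 2.

24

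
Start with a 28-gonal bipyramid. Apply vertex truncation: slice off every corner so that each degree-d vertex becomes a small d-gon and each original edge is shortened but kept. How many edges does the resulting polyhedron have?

252

The base solid has V = 30, E = 84, F = 56.
Truncation replaces each original edge-end by a new vertex, so V′ = 2E = 168.
Each original edge survives, and each old vertex of degree d contributes d new edges; summing degrees gives Σd = 2E, so E′ = E + 2E = 3E = 252.
Each original face survives and each original vertex becomes one new face: F′ = F + V = 86.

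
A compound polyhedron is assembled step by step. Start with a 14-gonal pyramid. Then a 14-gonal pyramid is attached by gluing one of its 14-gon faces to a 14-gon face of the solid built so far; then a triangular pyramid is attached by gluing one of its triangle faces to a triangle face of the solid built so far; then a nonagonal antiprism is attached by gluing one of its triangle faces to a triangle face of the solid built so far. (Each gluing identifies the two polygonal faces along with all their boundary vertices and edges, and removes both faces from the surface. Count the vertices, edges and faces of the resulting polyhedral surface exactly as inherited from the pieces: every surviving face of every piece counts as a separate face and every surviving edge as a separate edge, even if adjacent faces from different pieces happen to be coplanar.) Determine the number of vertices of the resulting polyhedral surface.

32

A 14-gonal pyramid: V=15, E=28, F=15.
Attach a 14-gonal pyramid (V=15, E=28, F=15) along a 14-gon: merge 14 vertices and 14 edges, delete both glued faces → V=16, E=42, F=28.
Attach a triangular pyramid (V=4, E=6, F=4) along a 3-gon: merge 3 vertices and 3 edges, delete both glued faces → V=17, E=45, F=30.
Attach a nonagonal antiprism (V=18, E=36, F=20) along a 3-gon: merge 3 vertices and 3 edges, delete both glued faces → V=32, E=78, F=48.
Check: V − E + F = 32 − 78 + 48 = 2.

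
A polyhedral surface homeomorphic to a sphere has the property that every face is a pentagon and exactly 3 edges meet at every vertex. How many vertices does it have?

20

Each face has 5 edges and each edge borders two faces, so 2E = 5F.
Each vertex has degree 3, so 3V = 2E and hence V = 5F/3.
Euler: V − E + F = 2 ⇒ (5F/3) − (5F/2) + F = 2.
Multiply by 6: (10 − 15 + 6)F = 12, i.e. 1F = 12.
So F = 12, E = 5·12/2 = 30, V = 5·12/3 = 20.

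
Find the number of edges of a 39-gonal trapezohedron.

156

The n-trapezohedron (dual of the n-antiprism) has V = 2·39 + 2 = 80, E = 4·39 = 156, F = 2·39 = 78.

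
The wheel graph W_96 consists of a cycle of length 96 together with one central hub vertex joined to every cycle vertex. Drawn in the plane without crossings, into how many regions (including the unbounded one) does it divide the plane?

97

W_96 has V = 96 + 1 = 97 vertices and E = 2·96 = 192 edges.
By Euler's formula F = 2 − V + E = 2 − 97 + 192 = 97.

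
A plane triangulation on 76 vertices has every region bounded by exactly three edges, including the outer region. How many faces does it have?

148

In a plane triangulation 3F = 2E and V − E + F = 2, so F = 2V − 4 = 2·76 − 4 = 148.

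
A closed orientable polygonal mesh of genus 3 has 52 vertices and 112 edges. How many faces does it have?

56

For a closed orientable surface of genus 3, χ = 2 − 2·3 = -4.
F = -4 − V + E = -4 − 52 + 112 = 56.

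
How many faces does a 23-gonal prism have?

A prism on an n-gon has two n-gon bases and n rectangular sides: V = 2·23 = 46, E = 3·23 = 69, F = 23 + 2 = 25.

25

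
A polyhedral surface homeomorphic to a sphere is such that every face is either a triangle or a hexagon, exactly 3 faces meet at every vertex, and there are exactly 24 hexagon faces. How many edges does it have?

78

Let x be the number of triangles; then F = 24 + x.
Edge–face incidences: 2E = 6·24 + 3·x = 144 + 3x.
Every vertex has degree 3, so 3V = 2E.
Euler: V − E + F = 2 ⇒ (2E)/3 − E + (24 + x) = 2.
Multiply by 6: 2·(2E) − 3·(2E) + 6·(24 + x) = 12, i.e. 144 + 6x − (144 + 3x) = 12.
Collecting terms: 3x = 12, so x = 4.
Then 2E = 144 + 3·4 = 156, so E = 78, V = 2E/3 = 52, F = 24 + 4 = 28.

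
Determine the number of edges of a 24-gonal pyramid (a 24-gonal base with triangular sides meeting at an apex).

A pyramid on an n-gon base has one n-gon and n triangles: V = 24 + 1 = 25, E = 2·24 = 48, F = 24 + 1 = 25.
Check: V − E + F = 25 − 48 + 25 = 2.

48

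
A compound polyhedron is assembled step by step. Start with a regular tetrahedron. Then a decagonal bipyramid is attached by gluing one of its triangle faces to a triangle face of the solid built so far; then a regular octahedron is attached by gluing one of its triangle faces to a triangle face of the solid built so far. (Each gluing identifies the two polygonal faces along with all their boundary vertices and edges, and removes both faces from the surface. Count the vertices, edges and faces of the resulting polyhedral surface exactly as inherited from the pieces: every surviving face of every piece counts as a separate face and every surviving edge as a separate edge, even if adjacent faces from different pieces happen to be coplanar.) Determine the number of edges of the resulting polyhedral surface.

A regular tetrahedron: V=4, E=6, F=4.
Attach a decagonal bipyramid (V=12, E=30, F=20) along a 3-gon: merge 3 vertices and 3 edges, delete both glued faces → V=13, E=33, F=22.
Attach a regular octahedron (V=6, E=12, F=8) along a 3-gon: merge 3 vertices and 3 edges, delete both glued faces → V=16, E=42, F=28.
Check: V − E + F = 16 − 42 + 28 = 2.

42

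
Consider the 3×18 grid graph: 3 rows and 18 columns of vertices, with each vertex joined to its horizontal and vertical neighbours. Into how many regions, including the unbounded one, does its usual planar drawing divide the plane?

35

The grid has V = 3·18 = 54 vertices and E = 3·17 + 18·2 = 87 edges.
F = 2 − V + E = 2 − 54 + 87 = 35.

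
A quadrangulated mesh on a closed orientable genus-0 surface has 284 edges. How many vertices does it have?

χ = 2 − 2·0 = 2, and every face is a square so 4F = 2E.
F = 2E/4 = 142. Then V = 2 + E − F = 2 + 284 − 142 = 144.

144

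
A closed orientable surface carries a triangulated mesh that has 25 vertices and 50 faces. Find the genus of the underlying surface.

1

Every face is a triangle, so 2E = 3·50 = 150, giving E = 75.
χ = V − E + F = 25 − 75 + 50 = 0.
For a closed orientable surface χ = 2 − 2g, so g = (2 − (0))/2 = 1.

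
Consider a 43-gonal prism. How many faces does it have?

A prism on an n-gon has two n-gon bases and n rectangular sides: V = 2·43 = 86, E = 3·43 = 129, F = 43 + 2 = 45.
Check: V − E + F = 86 − 129 + 45 = 2.

45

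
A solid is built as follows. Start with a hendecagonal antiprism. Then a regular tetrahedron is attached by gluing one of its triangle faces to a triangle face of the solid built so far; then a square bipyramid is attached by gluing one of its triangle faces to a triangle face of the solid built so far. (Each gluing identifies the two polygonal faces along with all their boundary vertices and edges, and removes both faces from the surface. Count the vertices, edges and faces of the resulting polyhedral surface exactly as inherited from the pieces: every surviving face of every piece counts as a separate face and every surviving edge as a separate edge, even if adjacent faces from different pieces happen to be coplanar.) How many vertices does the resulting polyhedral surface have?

26

A hendecagonal antiprism: V=22, E=44, F=24.
Attach a regular tetrahedron (V=4, E=6, F=4) along a 3-gon: merge 3 vertices and 3 edges, delete both glued faces → V=23, E=47, F=26.
Attach a square bipyramid (V=6, E=12, F=8) along a 3-gon: merge 3 vertices and 3 edges, delete both glued faces → V=26, E=56, F=32.
Check: V − E + F = 26 − 56 + 32 = 2.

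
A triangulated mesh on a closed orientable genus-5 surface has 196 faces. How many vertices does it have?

χ = 2 − 2·5 = -8, and every face is a triangle so 3F = 2E.
E = 3·196/2 = 294. Then V = -8 + E − F = -8 + 294 − 196 = 90.

90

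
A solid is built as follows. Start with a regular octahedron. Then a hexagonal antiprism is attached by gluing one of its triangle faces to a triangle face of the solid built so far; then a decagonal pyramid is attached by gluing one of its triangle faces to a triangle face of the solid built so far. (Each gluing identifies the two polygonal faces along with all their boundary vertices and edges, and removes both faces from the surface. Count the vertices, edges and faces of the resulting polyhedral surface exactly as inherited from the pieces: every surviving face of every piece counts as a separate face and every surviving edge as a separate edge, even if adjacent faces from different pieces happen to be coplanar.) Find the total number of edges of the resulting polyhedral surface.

50

A regular octahedron: V=6, E=12, F=8.
Attach a hexagonal antiprism (V=12, E=24, F=14) along a 3-gon: merge 3 vertices and 3 edges, delete both glued faces → V=15, E=33, F=20.
Attach a decagonal pyramid (V=11, E=20, F=11) along a 3-gon: merge 3 vertices and 3 edges, delete both glued faces → V=23, E=50, F=29.
Check: V − E + F = 23 − 50 + 29 = 2.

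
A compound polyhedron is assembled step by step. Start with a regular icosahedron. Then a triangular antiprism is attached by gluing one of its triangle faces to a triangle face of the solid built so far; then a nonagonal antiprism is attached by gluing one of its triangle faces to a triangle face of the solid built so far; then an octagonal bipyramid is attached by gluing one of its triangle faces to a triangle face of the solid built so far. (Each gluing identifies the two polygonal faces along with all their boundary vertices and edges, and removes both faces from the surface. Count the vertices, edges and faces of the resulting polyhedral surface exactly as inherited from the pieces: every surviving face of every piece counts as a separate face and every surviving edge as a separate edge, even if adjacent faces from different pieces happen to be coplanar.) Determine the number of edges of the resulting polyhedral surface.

A regular icosahedron: V=12, E=30, F=20.
Attach a triangular antiprism (V=6, E=12, F=8) along a 3-gon: merge 3 vertices and 3 edges, delete both glued faces → V=15, E=39, F=26.
Attach a nonagonal antiprism (V=18, E=36, F=20) along a 3-gon: merge 3 vertices and 3 edges, delete both glued faces → V=30, E=72, F=44.
Attach an octagonal bipyramid (V=10, E=24, F=16) along a 3-gon: merge 3 vertices and 3 edges, delete both glued faces → V=37, E=93, F=58.
Check: V − E + F = 37 − 93 + 58 = 2.

93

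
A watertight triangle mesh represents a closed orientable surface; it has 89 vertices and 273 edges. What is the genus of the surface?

2

Every face is a triangle and each edge borders two faces, so 3F = 2·273, giving F = 182.
χ = V − E + F = 89 − 273 + 182 = -2.
For a closed orientable surface χ = 2 − 2g, so g = (2 − (-2))/2 = 2.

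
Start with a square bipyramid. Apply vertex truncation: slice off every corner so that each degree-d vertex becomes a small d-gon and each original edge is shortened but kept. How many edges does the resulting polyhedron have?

36

The base solid has V = 6, E = 12, F = 8.
Truncation replaces each original edge-end by a new vertex, so V′ = 2E = 24.
Each original edge survives, and each old vertex of degree d contributes d new edges; summing degrees gives Σd = 2E, so E′ = E + 2E = 3E = 36.
Each original face survives and each original vertex becomes one new face: F′ = F + V = 14.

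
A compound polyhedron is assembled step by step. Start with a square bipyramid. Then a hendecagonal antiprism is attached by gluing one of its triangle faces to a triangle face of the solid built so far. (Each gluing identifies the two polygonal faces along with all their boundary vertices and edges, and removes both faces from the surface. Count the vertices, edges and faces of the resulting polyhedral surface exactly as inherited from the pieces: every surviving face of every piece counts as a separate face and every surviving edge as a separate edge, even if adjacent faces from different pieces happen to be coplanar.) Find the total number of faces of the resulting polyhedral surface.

30

A square bipyramid: V=6, E=12, F=8.
Attach a hendecagonal antiprism (V=22, E=44, F=24) along a 3-gon: merge 3 vertices and 3 edges, delete both glued faces → V=25, E=53, F=30.
Check: V − E + F = 25 − 53 + 30 = 2.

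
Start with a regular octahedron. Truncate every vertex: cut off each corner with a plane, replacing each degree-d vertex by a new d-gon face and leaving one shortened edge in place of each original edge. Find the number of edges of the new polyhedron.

36

The base solid has V = 6, E = 12, F = 8.
Truncation replaces each original edge-end by a new vertex, so V′ = 2E = 24.
Each original edge survives, and each old vertex of degree d contributes d new edges; summing degrees gives Σd = 2E, so E′ = E + 2E = 3E = 36.
Each original face survives and each original vertex becomes one new face: F′ = F + V = 14.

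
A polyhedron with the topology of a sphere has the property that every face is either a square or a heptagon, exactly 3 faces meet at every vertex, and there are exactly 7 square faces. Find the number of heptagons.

2

Let x be the number of heptagons; then F = 7 + x.
Edge–face incidences: 2E = 4·7 + 7·x = 28 + 7x.
Every vertex has degree 3, so 3V = 2E.
Euler: V − E + F = 2 ⇒ (2E)/3 − E + (7 + x) = 2.
Multiply by 6: 2·(2E) − 3·(2E) + 6·(7 + x) = 12, i.e. 42 + 6x − (28 + 7x) = 12.
Collecting terms: −x + 14 = 12, so −x = −2, so x = 2.
Then 2E = 28 + 7·2 = 42, so E = 21, V = 2E/3 = 14, F = 7 + 2 = 9.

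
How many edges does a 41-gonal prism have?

123

A prism on an n-gon has two n-gon bases and n rectangular sides: V = 2·41 = 82, E = 3·41 = 123, F = 41 + 2 = 43.
Check: V − E + F = 82 − 123 + 43 = 2.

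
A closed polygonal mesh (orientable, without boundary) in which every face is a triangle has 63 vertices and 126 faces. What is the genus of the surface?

1

Every face is a triangle, so 2E = 3·126 = 378, giving E = 189.
χ = V − E + F = 63 − 189 + 126 = 0.
For a closed orientable surface χ = 2 − 2g, so g = (2 − (0))/2 = 1.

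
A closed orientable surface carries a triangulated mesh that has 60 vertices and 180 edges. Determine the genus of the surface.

Every face is a triangle and each edge borders two faces, so 3F = 2·180, giving F = 120.
χ = V − E + F = 60 − 180 + 120 = 0.
For a closed orientable surface χ = 2 − 2g, so g = (2 − (0))/2 = 1.

1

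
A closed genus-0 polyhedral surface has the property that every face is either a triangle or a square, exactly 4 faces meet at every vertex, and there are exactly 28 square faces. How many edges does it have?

68

Let x be the number of triangles; then F = 28 + x.
Edge–face incidences: 2E = 4·28 + 3·x = 112 + 3x.
Every vertex has degree 4, so 4V = 2E.
Euler: V − E + F = 2 ⇒ (2E)/4 − E + (28 + x) = 2.
Multiply by 8: 2·(2E) − 4·(2E) + 8·(28 + x) = 16, i.e. 224 + 8x − 2·(112 + 3x) = 16.
Collecting terms: 2x = 16, so x = 8.
Then 2E = 112 + 3·8 = 136, so E = 68, V = 2E/4 = 34, F = 28 + 8 = 36.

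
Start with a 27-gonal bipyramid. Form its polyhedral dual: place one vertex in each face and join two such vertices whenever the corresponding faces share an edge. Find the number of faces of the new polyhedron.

The base solid has V = 29, E = 81, F = 54.
The dual swaps V and F and preserves E: V′ = F = 54, E′ = E = 81, F′ = V = 29.

29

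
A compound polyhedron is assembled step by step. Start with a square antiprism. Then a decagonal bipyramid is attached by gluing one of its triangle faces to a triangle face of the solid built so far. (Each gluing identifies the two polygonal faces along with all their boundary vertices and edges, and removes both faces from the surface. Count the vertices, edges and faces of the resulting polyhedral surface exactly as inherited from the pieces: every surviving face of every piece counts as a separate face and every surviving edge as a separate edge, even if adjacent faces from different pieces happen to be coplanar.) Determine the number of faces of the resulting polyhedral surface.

28

A square antiprism: V=8, E=16, F=10.
Attach a decagonal bipyramid (V=12, E=30, F=20) along a 3-gon: merge 3 vertices and 3 edges, delete both glued faces → V=17, E=43, F=28.
Check: V − E + F = 17 − 43 + 28 = 2.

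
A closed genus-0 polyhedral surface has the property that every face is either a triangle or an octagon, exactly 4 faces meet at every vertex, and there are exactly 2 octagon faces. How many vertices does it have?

Let x be the number of triangles; then F = 2 + x.
Edge–face incidences: 2E = 8·2 + 3·x = 16 + 3x.
Every vertex has degree 4, so 4V = 2E.
Euler: V − E + F = 2 ⇒ (2E)/4 − E + (2 + x) = 2.
Multiply by 8: 2·(2E) − 4·(2E) + 8·(2 + x) = 16, i.e. 16 + 8x − 2·(16 + 3x) = 16.
Collecting terms: 2x − 16 = 16, so 2x = 32, so x = 16.
Then 2E = 16 + 3·16 = 64, so E = 32, V = 2E/4 = 16, F = 2 + 16 = 18.

16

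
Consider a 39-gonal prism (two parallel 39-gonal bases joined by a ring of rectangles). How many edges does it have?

117

A prism on an n-gon has two n-gon bases and n rectangular sides: V = 2·39 = 78, E = 3·39 = 117, F = 39 + 2 = 41.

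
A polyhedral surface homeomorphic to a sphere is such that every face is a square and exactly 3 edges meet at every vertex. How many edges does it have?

12

Each face has 4 edges and each edge borders two faces, so 2E = 4F.
Each vertex has degree 3, so 3V = 2E and hence V = 4F/3.
Euler: V − E + F = 2 ⇒ (4F/3) − (4F/2) + F = 2.
Multiply by 6: (8 − 12 + 6)F = 12, i.e. 2F = 12.
So F = 6, E = 4·6/2 = 12, V = 4·6/3 = 8.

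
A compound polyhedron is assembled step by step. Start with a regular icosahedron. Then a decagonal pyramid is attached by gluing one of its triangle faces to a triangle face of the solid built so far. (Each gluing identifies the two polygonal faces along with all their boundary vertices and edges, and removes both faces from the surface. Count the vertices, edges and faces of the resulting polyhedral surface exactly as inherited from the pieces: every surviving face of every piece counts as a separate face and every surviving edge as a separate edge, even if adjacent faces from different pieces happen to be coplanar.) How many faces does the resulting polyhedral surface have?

A regular icosahedron: V=12, E=30, F=20.
Attach a decagonal pyramid (V=11, E=20, F=11) along a 3-gon: merge 3 vertices and 3 edges, delete both glued faces → V=20, E=47, F=29.
Check: V − E + F = 20 − 47 + 29 = 2.

29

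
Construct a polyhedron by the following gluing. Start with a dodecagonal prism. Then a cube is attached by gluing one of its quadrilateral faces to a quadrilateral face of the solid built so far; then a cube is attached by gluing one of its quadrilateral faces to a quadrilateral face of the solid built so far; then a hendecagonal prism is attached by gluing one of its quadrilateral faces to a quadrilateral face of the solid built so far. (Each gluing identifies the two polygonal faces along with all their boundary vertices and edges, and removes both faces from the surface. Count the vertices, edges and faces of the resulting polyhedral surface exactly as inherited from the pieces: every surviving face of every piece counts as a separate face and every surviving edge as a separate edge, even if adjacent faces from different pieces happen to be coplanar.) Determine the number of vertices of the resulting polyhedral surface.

50

A dodecagonal prism: V=24, E=36, F=14.
Attach a cube (V=8, E=12, F=6) along a 4-gon: merge 4 vertices and 4 edges, delete both glued faces → V=28, E=44, F=18.
Attach a cube (V=8, E=12, F=6) along a 4-gon: merge 4 vertices and 4 edges, delete both glued faces → V=32, E=52, F=22.
Attach a hendecagonal prism (V=22, E=33, F=13) along a 4-gon: merge 4 vertices and 4 edges, delete both glued faces → V=50, E=81, F=33.
Check: V − E + F = 50 − 81 + 33 = 2.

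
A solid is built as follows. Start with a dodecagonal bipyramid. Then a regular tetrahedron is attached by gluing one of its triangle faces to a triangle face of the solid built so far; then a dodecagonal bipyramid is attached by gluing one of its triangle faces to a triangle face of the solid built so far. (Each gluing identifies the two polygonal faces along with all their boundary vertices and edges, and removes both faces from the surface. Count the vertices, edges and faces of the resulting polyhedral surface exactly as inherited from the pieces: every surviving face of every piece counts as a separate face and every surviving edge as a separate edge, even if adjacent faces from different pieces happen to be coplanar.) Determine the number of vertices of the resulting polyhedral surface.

26

A dodecagonal bipyramid: V=14, E=36, F=24.
Attach a regular tetrahedron (V=4, E=6, F=4) along a 3-gon: merge 3 vertices and 3 edges, delete both glued faces → V=15, E=39, F=26.
Attach a dodecagonal bipyramid (V=14, E=36, F=24) along a 3-gon: merge 3 vertices and 3 edges, delete both glued faces → V=26, E=72, F=48.
Check: V − E + F = 26 − 72 + 48 = 2.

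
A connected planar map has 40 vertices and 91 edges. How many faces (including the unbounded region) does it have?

Euler's formula for a connected plane graph: V − E + F = 2, so F = 2 − 40 + 91 = 53.

53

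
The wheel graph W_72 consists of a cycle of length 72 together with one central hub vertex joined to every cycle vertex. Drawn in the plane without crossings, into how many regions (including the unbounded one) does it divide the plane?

W_72 has V = 72 + 1 = 73 vertices and E = 2·72 = 144 edges.
By Euler's formula F = 2 − V + E = 2 − 73 + 144 = 73.

73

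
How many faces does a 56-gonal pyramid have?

A pyramid on an n-gon base has one n-gon and n triangles: V = 56 + 1 = 57, E = 2·56 = 112, F = 56 + 1 = 57.

57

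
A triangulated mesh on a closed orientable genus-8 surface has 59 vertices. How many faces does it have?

χ = 2 − 2·8 = -14, and every face is a triangle so 3F = 2E.
V − E + F = -14 with E = 3F/2 gives 59 − (3/2 − 1)·F = -14, so F = 146 and E = 219.

146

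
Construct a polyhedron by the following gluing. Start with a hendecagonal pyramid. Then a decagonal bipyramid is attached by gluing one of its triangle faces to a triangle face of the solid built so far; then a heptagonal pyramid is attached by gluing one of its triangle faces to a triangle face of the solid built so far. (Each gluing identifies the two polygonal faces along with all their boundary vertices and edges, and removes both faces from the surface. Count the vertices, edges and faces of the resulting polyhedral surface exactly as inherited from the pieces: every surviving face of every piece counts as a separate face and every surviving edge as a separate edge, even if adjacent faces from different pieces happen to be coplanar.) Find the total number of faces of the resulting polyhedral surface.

36

A hendecagonal pyramid: V=12, E=22, F=12.
Attach a decagonal bipyramid (V=12, E=30, F=20) along a 3-gon: merge 3 vertices and 3 edges, delete both glued faces → V=21, E=49, F=30.
Attach a heptagonal pyramid (V=8, E=14, F=8) along a 3-gon: merge 3 vertices and 3 edges, delete both glued faces → V=26, E=60, F=36.
Check: V − E + F = 26 − 60 + 36 = 2.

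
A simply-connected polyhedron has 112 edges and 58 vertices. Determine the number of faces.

56

Here V − E + F = 2.
F = 2 − V + E = 2 − 58 + 112 = 56.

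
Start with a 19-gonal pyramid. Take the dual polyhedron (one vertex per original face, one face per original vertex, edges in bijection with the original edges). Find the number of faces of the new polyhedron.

The base solid has V = 20, E = 38, F = 20.
The dual swaps V and F and preserves E: V′ = F = 20, E′ = E = 38, F′ = V = 20.

20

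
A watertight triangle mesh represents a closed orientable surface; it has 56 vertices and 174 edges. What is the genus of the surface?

2

Every face is a triangle and each edge borders two faces, so 3F = 2·174, giving F = 116.
χ = V − E + F = 56 − 174 + 116 = -2.
For a closed orientable surface χ = 2 − 2g, so g = (2 − (-2))/2 = 2.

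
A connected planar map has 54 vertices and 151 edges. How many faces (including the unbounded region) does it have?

Euler's formula for a connected plane graph: V − E + F = 2, so F = 2 − 54 + 151 = 99.

99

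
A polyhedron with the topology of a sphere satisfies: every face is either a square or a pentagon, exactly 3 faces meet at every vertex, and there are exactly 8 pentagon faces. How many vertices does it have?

Let x be the number of squares; then F = 8 + x.
Edge–face incidences: 2E = 5·8 + 4·x = 40 + 4x.
Every vertex has degree 3, so 3V = 2E.
Euler: V − E + F = 2 ⇒ (2E)/3 − E + (8 + x) = 2.
Multiply by 6: 2·(2E) − 3·(2E) + 6·(8 + x) = 12, i.e. 48 + 6x − (40 + 4x) = 12.
Collecting terms: 2x + 8 = 12, so 2x = 4, so x = 2.
Then 2E = 40 + 4·2 = 48, so E = 24, V = 2E/3 = 16, F = 8 + 2 = 10.

16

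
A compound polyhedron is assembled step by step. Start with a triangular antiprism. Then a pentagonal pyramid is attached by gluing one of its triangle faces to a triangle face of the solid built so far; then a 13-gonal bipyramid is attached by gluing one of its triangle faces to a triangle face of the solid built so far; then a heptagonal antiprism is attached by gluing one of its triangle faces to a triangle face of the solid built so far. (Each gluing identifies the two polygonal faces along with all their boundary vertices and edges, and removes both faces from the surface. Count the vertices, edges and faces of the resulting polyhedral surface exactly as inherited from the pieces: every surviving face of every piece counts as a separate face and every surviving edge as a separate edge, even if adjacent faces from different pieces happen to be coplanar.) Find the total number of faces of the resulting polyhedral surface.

A triangular antiprism: V=6, E=12, F=8.
Attach a pentagonal pyramid (V=6, E=10, F=6) along a 3-gon: merge 3 vertices and 3 edges, delete both glued faces → V=9, E=19, F=12.
Attach a 13-gonal bipyramid (V=15, E=39, F=26) along a 3-gon: merge 3 vertices and 3 edges, delete both glued faces → V=21, E=55, F=36.
Attach a heptagonal antiprism (V=14, E=28, F=16) along a 3-gon: merge 3 vertices and 3 edges, delete both glued faces → V=32, E=80, F=50.
Check: V − E + F = 32 − 80 + 50 = 2.

50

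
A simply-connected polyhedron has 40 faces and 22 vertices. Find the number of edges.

60

Here V − E + F = 2.
E = V + F − (2) = 22 + 40 − (2) = 60.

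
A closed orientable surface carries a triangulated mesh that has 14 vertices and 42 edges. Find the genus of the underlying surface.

Every face is a triangle and each edge borders two faces, so 3F = 2·42, giving F = 28.
χ = V − E + F = 14 − 42 + 28 = 0.
For a closed orientable surface χ = 2 − 2g, so g = (2 − (0))/2 = 1.

1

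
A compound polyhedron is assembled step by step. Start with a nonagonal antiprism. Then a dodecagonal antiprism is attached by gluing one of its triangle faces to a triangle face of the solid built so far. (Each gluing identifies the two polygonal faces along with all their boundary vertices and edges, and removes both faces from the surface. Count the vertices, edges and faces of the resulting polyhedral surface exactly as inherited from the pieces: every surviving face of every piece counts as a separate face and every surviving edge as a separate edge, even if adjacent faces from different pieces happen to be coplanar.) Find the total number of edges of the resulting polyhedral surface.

81

A nonagonal antiprism: V=18, E=36, F=20.
Attach a dodecagonal antiprism (V=24, E=48, F=26) along a 3-gon: merge 3 vertices and 3 edges, delete both glued faces → V=39, E=81, F=44.
Check: V − E + F = 39 − 81 + 44 = 2.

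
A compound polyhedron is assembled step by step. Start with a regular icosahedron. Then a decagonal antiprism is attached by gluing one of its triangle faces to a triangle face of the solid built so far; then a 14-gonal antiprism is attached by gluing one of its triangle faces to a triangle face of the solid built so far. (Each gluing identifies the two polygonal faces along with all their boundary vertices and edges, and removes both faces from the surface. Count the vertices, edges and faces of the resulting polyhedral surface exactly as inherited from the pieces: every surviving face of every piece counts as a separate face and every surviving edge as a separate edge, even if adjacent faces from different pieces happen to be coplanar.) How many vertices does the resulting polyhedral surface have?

A regular icosahedron: V=12, E=30, F=20.
Attach a decagonal antiprism (V=20, E=40, F=22) along a 3-gon: merge 3 vertices and 3 edges, delete both glued faces → V=29, E=67, F=40.
Attach a 14-gonal antiprism (V=28, E=56, F=30) along a 3-gon: merge 3 vertices and 3 edges, delete both glued faces → V=54, E=120, F=68.
Check: V − E + F = 54 − 120 + 68 = 2.

54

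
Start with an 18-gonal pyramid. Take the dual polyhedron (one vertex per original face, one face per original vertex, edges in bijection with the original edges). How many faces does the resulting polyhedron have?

19

The base solid has V = 19, E = 36, F = 19.
The dual swaps V and F and preserves E: V′ = F = 19, E′ = E = 36, F′ = V = 19.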